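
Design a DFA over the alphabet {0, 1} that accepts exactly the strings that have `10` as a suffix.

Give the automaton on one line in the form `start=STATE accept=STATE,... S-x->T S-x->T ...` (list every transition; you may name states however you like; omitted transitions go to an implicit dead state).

start=A accept=C A-0->A A-1->B B-0->C B-1->B C-0->A C-1->B

Remember how much of `10` the current input suffix matches. State A means no match yet; B means the last symbol is `1`; C means the last 2 symbols are `10`. Only C accepts. On a mismatch, fall back to the longest proper suffix that is still a prefix of `10`.
       0  1 
>  A   A  B 
   B   C  B 
 * C   A  B 
(> = start, * = accepting)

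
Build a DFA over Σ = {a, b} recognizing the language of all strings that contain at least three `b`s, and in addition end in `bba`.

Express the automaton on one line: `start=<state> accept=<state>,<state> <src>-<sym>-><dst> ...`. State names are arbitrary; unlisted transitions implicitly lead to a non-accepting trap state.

start=S0 accept=S4 S0-a->S0 S0-b->S1 S1-a->S1 S1-b->S2 S2-a->S1 S2-b->S3 S3-a->S4 S3-b->S3 S4-a->S1 S4-b->S2

Build one automaton per condition and run them in lockstep. The first has 5 states tracking the count of `b`s, saturating at 4; the second has 4 states tracking how much of the suffix `bba` has currently been matched. A product state is a pair (one from each), accepting exactly when both do. Minimizing collapses redundant product states.
        a   b  
>  S0   S0  S1 
   S1   S1  S2 
   S2   S1  S3 
   S3   S4  S3 
 * S4   S1  S2 
(> = start, * = accepting)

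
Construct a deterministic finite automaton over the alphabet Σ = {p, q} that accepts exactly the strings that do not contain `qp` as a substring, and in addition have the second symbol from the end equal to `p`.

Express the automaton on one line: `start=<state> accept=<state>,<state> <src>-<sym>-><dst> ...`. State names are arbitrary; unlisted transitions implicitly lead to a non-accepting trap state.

start=s0 accept=s3,s4 s0-p->s1 s0-q->s2 s1-p->s3 s1-q->s4 s2-p->s5 s2-q->s6 s3-p->s3 s3-q->s4 s4-p->s5 s4-q->s6 s5-p->s7 s5-q->s8 s6-p->s5 s6-q->s6 s7-p->s7 s7-q->s8 s8-p->s5 s8-q->s9 s9-p->s5 s9-q->s9

Run two small machines in parallel and take their product. The first has 3 states tracking partial matches of the forbidden pattern `qp`; the second has 7 states tracking the last 2 symbols read. A product state is a pair (one from each), accepting exactly when both do.
A 10-state machine:
        p   q  
>  s0   s1  s2 
   s1   s3  s4 
   s2   s5  s6 
 * s3   s3  s4 
 * s4   s5  s6 
   s5   s7  s8 
   s6   s5  s6 
   s7   s7  s8 
   s8   s5  s9 
   s9   s5  s9 
(> = start, * = accepting)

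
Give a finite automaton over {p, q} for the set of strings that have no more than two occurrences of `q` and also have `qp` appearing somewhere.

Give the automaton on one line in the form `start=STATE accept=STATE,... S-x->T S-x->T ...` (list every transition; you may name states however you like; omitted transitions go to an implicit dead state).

start=A accept=C,E A-p->A A-q->B B-p->C B-q->D C-p->C C-q->E D-p->E D-q->F E-p->E E-q->F F-p->F F-q->F

Build one automaton per condition and run them in lockstep. The first has 4 states tracking the count of `q`s, saturating at 3; the second has 3 states tracking whether and how much of `qp` has been seen. A product state is a pair (one from each), accepting exactly when both do. Equivalent product states are then merged.
       p  q 
>  A   A  B 
   B   C  D 
 * C   C  E 
   D   E  F 
 * E   E  F 
   F   F  F 
(> = start, * = accepting)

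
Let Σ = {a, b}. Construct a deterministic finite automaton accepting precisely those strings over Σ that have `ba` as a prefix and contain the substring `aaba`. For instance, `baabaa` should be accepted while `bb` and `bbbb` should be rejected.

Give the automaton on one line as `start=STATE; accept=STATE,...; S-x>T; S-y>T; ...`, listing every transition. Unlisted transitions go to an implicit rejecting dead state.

start=q0; accept=q11; q0-a>q1; q0-b>q2; q1-a>q3; q1-b>q4; q2-a>q5; q2-b>q4; q3-a>q3; q3-b>q6; q4-a>q1; q4-b>q4; q5-a>q7; q5-b>q8; q6-a>q9; q6-b>q4; q7-a>q7; q7-b>q10; q8-a>q5; q8-b>q8; q9-a>q9; q9-b>q9; q10-a>q11; q10-b>q8; q11-a>q11; q11-b>q11

Handle the two conditions separately and then intersect. One (4 states) tracks whether the input so far still matches the prefix `ba`; the other (5 states) tracks whether and how much of `aaba` has been seen. Each combined state is a pair, one component from each; accept when both components accept.
          a    b  
>  q0     q1   q2 
   q1     q3   q4 
   q2     q5   q4 
   q3     q3   q6 
   q4     q1   q4 
   q5     q7   q8 
   q6     q9   q4 
   q7     q7  q10 
   q8     q5   q8 
   q9     q9   q9 
   q10   q11   q8 
 * q11   q11  q11 
(> = start, * = accepting)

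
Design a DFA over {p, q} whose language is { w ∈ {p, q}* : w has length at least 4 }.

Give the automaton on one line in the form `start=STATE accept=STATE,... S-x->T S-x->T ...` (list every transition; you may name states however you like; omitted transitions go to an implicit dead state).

start=S0 accept=S4,S5 S0-p->S1 S0-q->S1 S1-p->S2 S1-q->S2 S2-p->S3 S2-q->S3 S3-p->S4 S3-q->S4 S4-p->S5 S4-q->S5 S5-p->S5 S5-q->S5

Count input length up to 5: every symbol moves from S0 toward S5, which means 'more than 4' and absorbs. Accept from {S4, S5}.
        p   q  
>  S0   S1  S1 
   S1   S2  S2 
   S2   S3  S3 
   S3   S4  S4 
 * S4   S5  S5 
 * S5   S5  S5 
(> = start, * = accepting)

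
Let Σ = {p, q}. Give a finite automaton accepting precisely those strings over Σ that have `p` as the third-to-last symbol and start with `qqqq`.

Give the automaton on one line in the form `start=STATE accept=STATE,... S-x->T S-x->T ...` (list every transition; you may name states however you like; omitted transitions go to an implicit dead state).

start=S0 accept=S20,S21,S22,S23 S0-p->S1 S0-q->S2 S1-p->S3 S1-q->S4 S2-p->S5 S2-q->S6 S3-p->S7 S3-q->S8 S4-p->S9 S4-q->S10 S5-p->S11 S5-q->S12 S6-p->S13 S6-q->S14 S7-p->S7 S7-q->S8 S8-p->S9 S8-q->S10 S9-p->S11 S9-q->S12 S10-p->S13 S10-q->S15 S11-p->S7 S11-q->S8 S12-p->S9 S12-q->S10 S13-p->S11 S13-q->S12 S14-p->S13 S14-q->S16 S15-p->S13 S15-q->S15 S16-p->S17 S16-q->S16 S17-p->S18 S17-q->S19 S18-p->S20 S18-q->S21 S19-p->S22 S19-q->S23 S20-p->S20 S20-q->S21 S21-p->S22 S21-q->S23 S22-p->S18 S22-q->S19 S23-p->S17 S23-q->S16

Build one automaton per condition and run them in lockstep. One (15 states) tracks the last 3 symbols read; the other (6 states) tracks whether the input so far still matches the prefix `qqqq`. Each combined state is a pair, one component from each; accept when both components accept.
With 24 states:
          p    q  
>  S0     S1   S2 
   S1     S3   S4 
   S2     S5   S6 
   S3     S7   S8 
   S4     S9  S10 
   S5    S11  S12 
   S6    S13  S14 
   S7     S7   S8 
   S8     S9  S10 
   S9    S11  S12 
   S10   S13  S15 
   S11    S7   S8 
   S12    S9  S10 
   S13   S11  S12 
   S14   S13  S16 
   S15   S13  S15 
   S16   S17  S16 
   S17   S18  S19 
   S18   S20  S21 
   S19   S22  S23 
 * S20   S20  S21 
 * S21   S22  S23 
 * S22   S18  S19 
 * S23   S17  S16 
(> = start, * = accepting)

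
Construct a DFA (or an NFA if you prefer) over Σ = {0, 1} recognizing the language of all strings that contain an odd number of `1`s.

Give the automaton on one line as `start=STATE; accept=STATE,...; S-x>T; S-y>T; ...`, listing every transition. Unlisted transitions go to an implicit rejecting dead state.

start=s0; accept=s1; s0-0>s0; s0-1>s1; s1-0>s1; s1-1>s0

Keep the running count of `1`s modulo 2: each `1` advances along the cycle s0 → s1 → s0 while other symbols loop. Accept at s1.
        0   1  
>  s0   s0  s1 
 * s1   s1  s0 
(> = start, * = accepting)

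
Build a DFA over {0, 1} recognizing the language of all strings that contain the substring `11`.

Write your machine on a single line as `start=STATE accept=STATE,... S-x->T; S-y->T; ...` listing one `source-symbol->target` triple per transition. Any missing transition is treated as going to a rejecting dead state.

States q0..q1 record the length of the longest prefix of `11` that matches the current input suffix. Reaching q2 means `11` has been seen, and we stay there forever. Accept from q2.
A 3-state machine:
        0   1  
>  q0   q0  q1 
   q1   q0  q2 
 * q2   q2  q2 
(> = start, * = accepting)

start=q0; accept=q2; q0-0->q0; q0-1->q1; q1-0->q0; q1-1->q2; q2-0->q2; q2-1->q2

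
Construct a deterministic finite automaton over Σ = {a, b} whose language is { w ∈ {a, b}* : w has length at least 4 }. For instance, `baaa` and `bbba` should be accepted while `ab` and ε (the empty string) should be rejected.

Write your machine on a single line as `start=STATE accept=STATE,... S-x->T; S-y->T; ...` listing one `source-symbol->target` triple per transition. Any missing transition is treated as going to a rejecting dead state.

start=q0; accept=q4,q5; q0-a->q1; q0-b->q1; q1-a->q2; q1-b->q2; q2-a->q3; q2-b->q3; q3-a->q4; q3-b->q4; q4-a->q5; q4-b->q5; q5-a->q5; q5-b->q5

We only need to distinguish lengths 0, 1, …, 4, and '>4'. Chain q0 → q1 → q2 → q3 → q4 → q5 on every symbol, with q5 looping. Accepting states: {q4, q5}.
        a   b  
>  q0   q1  q1 
   q1   q2  q2 
   q2   q3  q3 
   q3   q4  q4 
 * q4   q5  q5 
 * q5   q5  q5 
(> = start, * = accepting)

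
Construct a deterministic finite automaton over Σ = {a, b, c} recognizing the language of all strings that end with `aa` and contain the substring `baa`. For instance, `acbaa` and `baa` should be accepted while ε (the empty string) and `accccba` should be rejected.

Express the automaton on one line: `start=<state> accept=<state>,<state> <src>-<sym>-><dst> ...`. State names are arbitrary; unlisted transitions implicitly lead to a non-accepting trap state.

Run two small machines in parallel and take their product. One (3 states) tracks how much of the suffix `aa` has currently been matched; the other (4 states) tracks whether and how much of `baa` has been seen. Each combined state is a pair, one component from each; accept when both components accept. After merging equivalent states the machine shrinks.
A 6-state machine:
        a   b   c  
>  q0   q0  q1  q0 
   q1   q2  q1  q0 
   q2   q3  q1  q0 
 * q3   q3  q4  q4 
   q4   q5  q4  q4 
   q5   q3  q4  q4 
(> = start, * = accepting)

start=q0 accept=q3 q0-a->q0 q0-b->q1 q0-c->q0 q1-a->q2 q1-b->q1 q1-c->q0 q2-a->q3 q2-b->q1 q2-c->q0 q3-a->q3 q3-b->q4 q3-c->q4 q4-a->q5 q4-b->q4 q4-c->q4 q5-a->q3 q5-b->q4 q5-c->q4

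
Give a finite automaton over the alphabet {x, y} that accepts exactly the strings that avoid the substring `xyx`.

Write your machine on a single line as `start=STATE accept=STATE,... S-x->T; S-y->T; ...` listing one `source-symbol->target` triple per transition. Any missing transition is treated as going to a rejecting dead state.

start=A; accept=A,B,C; A-x->B; A-y->A; B-x->B; B-y->C; C-x->D; C-y->A; D-x->D; D-y->D

Track partial matches of the forbidden pattern `xyx`. State D is a dead state reached once `xyx` has occurred; every other state accepts. A means no part of `xyx` is currently matched.
       x  y 
>* A   B  A 
 * B   B  C 
 * C   D  A 
   D   D  D 
(> = start, * = accepting)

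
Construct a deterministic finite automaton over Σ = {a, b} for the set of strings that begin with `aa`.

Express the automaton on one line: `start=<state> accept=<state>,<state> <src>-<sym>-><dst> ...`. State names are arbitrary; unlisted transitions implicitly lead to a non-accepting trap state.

Check the first 2 symbols one by one: s0 through s1 record how many have matched `aa` so far; any wrong symbol goes to the dead state s3. After all 2 match we enter the accepting sink s2.
With 4 states:
        a   b  
>  s0   s1  s3 
   s1   s2  s3 
 * s2   s2  s2 
   s3   s3  s3 
(> = start, * = accepting)

start=s0 accept=s2 s0-a->s1 s0-b->s3 s1-a->s2 s1-b->s3 s2-a->s2 s2-b->s2 s3-a->s3 s3-b->s3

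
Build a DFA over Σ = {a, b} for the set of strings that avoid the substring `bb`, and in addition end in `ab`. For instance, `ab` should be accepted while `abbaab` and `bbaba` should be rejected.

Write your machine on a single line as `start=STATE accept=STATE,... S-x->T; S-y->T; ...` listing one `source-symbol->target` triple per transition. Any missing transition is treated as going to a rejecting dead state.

Handle the two conditions separately and then intersect. The first has 3 states tracking partial matches of the forbidden pattern `bb`; the second has 3 states tracking how much of the suffix `ab` has currently been matched. A product state is a pair (one from each), accepting exactly when both do.
7 states suffice.
        a   b  
>  q0   q1  q2 
   q1   q1  q3 
   q2   q1  q4 
 * q3   q1  q4 
   q4   q5  q4 
   q5   q5  q6 
   q6   q5  q4 
(> = start, * = accepting)

start=q0; accept=q3; q0-a->q1; q0-b->q2; q1-a->q1; q1-b->q3; q2-a->q1; q2-b->q4; q3-a->q1; q3-b->q4; q4-a->q5; q4-b->q4; q5-a->q5; q5-b->q6; q6-a->q5; q6-b->q4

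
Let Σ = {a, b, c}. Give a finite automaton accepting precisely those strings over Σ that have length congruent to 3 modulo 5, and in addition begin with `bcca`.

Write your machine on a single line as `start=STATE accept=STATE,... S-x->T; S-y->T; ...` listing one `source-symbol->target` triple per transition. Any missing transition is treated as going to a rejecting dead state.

start=q0; accept=q9; q0-a->q1; q0-b->q2; q0-c->q1; q1-a->q1; q1-b->q1; q1-c->q1; q2-a->q1; q2-b->q1; q2-c->q3; q3-a->q1; q3-b->q1; q3-c->q4; q4-a->q5; q4-b->q1; q4-c->q1; q5-a->q6; q5-b->q6; q5-c->q6; q6-a->q7; q6-b->q7; q6-c->q7; q7-a->q8; q7-b->q8; q7-c->q8; q8-a->q9; q8-b->q9; q8-c->q9; q9-a->q5; q9-b->q5; q9-c->q5

Run two small machines in parallel and take their product. One (5 states) tracks the input length modulo 5; the other (6 states) tracks whether the input so far still matches the prefix `bcca`. Each combined state is a pair, one component from each; accept when both components accept. After merging equivalent states the machine shrinks.
A 10-state machine:
        a   b   c  
>  q0   q1  q2  q1 
   q1   q1  q1  q1 
   q2   q1  q1  q3 
   q3   q1  q1  q4 
   q4   q5  q1  q1 
   q5   q6  q6  q6 
   q6   q7  q7  q7 
   q7   q8  q8  q8 
   q8   q9  q9  q9 
 * q9   q5  q5  q5 
(> = start, * = accepting)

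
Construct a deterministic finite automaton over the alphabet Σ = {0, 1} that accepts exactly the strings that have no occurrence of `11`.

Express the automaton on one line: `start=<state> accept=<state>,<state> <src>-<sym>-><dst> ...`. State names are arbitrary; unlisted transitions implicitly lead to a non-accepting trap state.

start=q0 accept=q0,q1 q0-0->q0 q0-1->q1 q1-0->q0 q1-1->q2 q2-0->q2 q2-1->q2

This is the complement of 'contains `11`'. Use the same substring-matching states — q0 through q2 holding how much of `11` has just been matched — but flip the accepting set: everything except the trap q2 accepts.
3 states suffice.
        0   1  
>* q0   q0  q1 
 * q1   q0  q2 
   q2   q2  q2 
(> = start, * = accepting)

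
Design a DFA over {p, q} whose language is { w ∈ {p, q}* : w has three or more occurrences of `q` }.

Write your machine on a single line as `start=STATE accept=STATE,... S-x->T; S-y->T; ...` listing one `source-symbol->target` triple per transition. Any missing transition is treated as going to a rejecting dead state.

start=S0; accept=S3,S4; S0-p->S0; S0-q->S1; S1-p->S1; S1-q->S2; S2-p->S2; S2-q->S3; S3-p->S3; S3-q->S4; S4-p->S4; S4-q->S4

Count `q`s, saturating at 4: states S0 through S3 mean 0 through 3 `q`s seen; S4 means more than 3. Each `q` increments (capped at S4); other symbols loop. Accept from {S3, S4}.
With 5 states:
        p   q  
>  S0   S0  S1 
   S1   S1  S2 
   S2   S2  S3 
 * S3   S3  S4 
 * S4   S4  S4 
(> = start, * = accepting)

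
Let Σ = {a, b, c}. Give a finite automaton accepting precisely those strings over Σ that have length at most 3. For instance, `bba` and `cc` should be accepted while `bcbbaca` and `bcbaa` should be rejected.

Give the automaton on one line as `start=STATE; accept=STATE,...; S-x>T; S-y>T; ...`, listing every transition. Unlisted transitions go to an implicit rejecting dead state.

Count input length up to 4: every symbol moves from q0 toward q4, which means 'more than 3' and absorbs. Accept from {q0, q1, q2, q3}.
With 5 states:
        a   b   c  
>* q0   q1  q1  q1 
 * q1   q2  q2  q2 
 * q2   q3  q3  q3 
 * q3   q4  q4  q4 
   q4   q4  q4  q4 
(> = start, * = accepting)

start=q0; accept=q0,q1,q2,q3; q0-a>q1; q0-b>q1; q0-c>q1; q1-a>q2; q1-b>q2; q1-c>q2; q2-a>q3; q2-b>q3; q2-c>q3; q3-a>q4; q3-b>q4; q3-c>q4; q4-a>q4; q4-b>q4; q4-c>q4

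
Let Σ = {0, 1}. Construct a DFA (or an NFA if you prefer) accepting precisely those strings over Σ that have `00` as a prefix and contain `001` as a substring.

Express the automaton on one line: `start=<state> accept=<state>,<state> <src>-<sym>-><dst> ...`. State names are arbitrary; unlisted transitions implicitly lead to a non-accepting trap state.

Build one automaton per condition and run them in lockstep. The first has 4 states tracking whether the input so far still matches the prefix `00`; the second has 4 states tracking whether and how much of `001` has been seen. A product state is a pair (one from each), accepting exactly when both do.
An 8-state machine:
        0   1  
>  q0   q1  q2 
   q1   q3  q2 
   q2   q4  q2 
   q3   q3  q5 
   q4   q6  q2 
 * q5   q5  q5 
   q6   q6  q7 
   q7   q7  q7 
(> = start, * = accepting)

start=q0 accept=q5 q0-0->q1 q0-1->q2 q1-0->q3 q1-1->q2 q2-0->q4 q2-1->q2 q3-0->q3 q3-1->q5 q4-0->q6 q4-1->q2 q5-0->q5 q5-1->q5 q6-0->q6 q6-1->q7 q7-0->q7 q7-1->q7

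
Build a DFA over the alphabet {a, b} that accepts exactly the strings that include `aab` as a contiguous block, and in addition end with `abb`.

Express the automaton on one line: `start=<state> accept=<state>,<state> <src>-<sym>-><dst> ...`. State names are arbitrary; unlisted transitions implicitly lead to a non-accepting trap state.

start=s0 accept=s7 s0-a->s1 s0-b->s0 s1-a->s2 s1-b->s3 s2-a->s2 s2-b->s4 s3-a->s1 s3-b->s5 s4-a->s6 s4-b->s7 s5-a->s1 s5-b->s0 s6-a->s6 s6-b->s4 s7-a->s6 s7-b->s8 s8-a->s6 s8-b->s8

Build one automaton per condition and run them in lockstep. The first has 4 states tracking whether and how much of `aab` has been seen; the second has 4 states tracking how much of the suffix `abb` has currently been matched. A product state is a pair (one from each), accepting exactly when both do.
With 9 states:
        a   b  
>  s0   s1  s0 
   s1   s2  s3 
   s2   s2  s4 
   s3   s1  s5 
   s4   s6  s7 
   s5   s1  s0 
   s6   s6  s4 
 * s7   s6  s8 
   s8   s6  s8 
(> = start, * = accepting)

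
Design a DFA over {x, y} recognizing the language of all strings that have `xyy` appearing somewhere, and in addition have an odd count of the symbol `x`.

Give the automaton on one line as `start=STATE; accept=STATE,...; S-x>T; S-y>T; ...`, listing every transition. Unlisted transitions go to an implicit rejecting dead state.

start=A; accept=F; A-x>B; A-y>A; B-x>C; B-y>D; C-x>B; C-y>E; D-x>C; D-y>F; E-x>B; E-y>G; F-x>G; F-y>F; G-x>F; G-y>G

Run two small machines in parallel and take their product. The first has 4 states tracking whether and how much of `xyy` has been seen; the second has 2 states tracking the count of `x`s modulo 2. A product state is a pair (one from each), accepting exactly when both do.
7 states suffice.
       x  y 
>  A   B  A 
   B   C  D 
   C   B  E 
   D   C  F 
   E   B  G 
 * F   G  F 
   G   F  G 
(> = start, * = accepting)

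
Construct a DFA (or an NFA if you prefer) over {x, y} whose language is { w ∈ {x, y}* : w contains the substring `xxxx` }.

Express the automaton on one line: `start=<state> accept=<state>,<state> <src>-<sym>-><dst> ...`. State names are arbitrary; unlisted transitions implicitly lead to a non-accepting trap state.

start=s0 accept=s4 s0-x->s1 s0-y->s0 s1-x->s2 s1-y->s0 s2-x->s3 s2-y->s0 s3-x->s4 s3-y->s0 s4-x->s4 s4-y->s4

States s0..s3 record the length of the longest prefix of `xxxx` that matches the current input suffix. Reaching s4 means `xxxx` has been seen, and we stay there forever. Accept from s4.
A 5-state machine:
        x   y  
>  s0   s1  s0 
   s1   s2  s0 
   s2   s3  s0 
   s3   s4  s0 
 * s4   s4  s4 
(> = start, * = accepting)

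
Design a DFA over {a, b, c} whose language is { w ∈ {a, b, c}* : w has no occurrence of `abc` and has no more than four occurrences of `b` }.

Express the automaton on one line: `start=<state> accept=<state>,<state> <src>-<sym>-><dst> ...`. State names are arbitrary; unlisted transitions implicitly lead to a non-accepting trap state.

start=s0 accept=s0,s1,s2,s3,s4,s5,s7,s8,s9,s11,s12,s13,s15,s16 s0-a->s1 s0-b->s2 s0-c->s0 s1-a->s1 s1-b->s3 s1-c->s0 s2-a->s4 s2-b->s5 s2-c->s2 s3-a->s4 s3-b->s5 s3-c->s6 s4-a->s4 s4-b->s7 s4-c->s2 s5-a->s8 s5-b->s9 s5-c->s5 s6-a->s6 s6-b->s10 s6-c->s6 s7-a->s8 s7-b->s9 s7-c->s10 s8-a->s8 s8-b->s11 s8-c->s5 s9-a->s12 s9-b->s13 s9-c->s9 s10-a->s10 s10-b->s14 s10-c->s10 s11-a->s12 s11-b->s13 s11-c->s14 s12-a->s12 s12-b->s15 s12-c->s9 s13-a->s16 s13-b->s17 s13-c->s13 s14-a->s14 s14-b->s18 s14-c->s14 s15-a->s16 s15-b->s17 s15-c->s18 s16-a->s16 s16-b->s19 s16-c->s13 s17-a->s20 s17-b->s17 s17-c->s17 s18-a->s18 s18-b->s21 s18-c->s18 s19-a->s20 s19-b->s17 s19-c->s21 s20-a->s20 s20-b->s19 s20-c->s17 s21-a->s21 s21-b->s21 s21-c->s21

Build one automaton per condition and run them in lockstep. The first has 4 states tracking partial matches of the forbidden pattern `abc`; the second has 6 states tracking the count of `b`s, saturating at 5. A product state is a pair (one from each), accepting exactly when both do.
With 22 states:
          a    b    c  
>* s0     s1   s2   s0 
 * s1     s1   s3   s0 
 * s2     s4   s5   s2 
 * s3     s4   s5   s6 
 * s4     s4   s7   s2 
 * s5     s8   s9   s5 
   s6     s6  s10   s6 
 * s7     s8   s9  s10 
 * s8     s8  s11   s5 
 * s9    s12  s13   s9 
   s10   s10  s14  s10 
 * s11   s12  s13  s14 
 * s12   s12  s15   s9 
 * s13   s16  s17  s13 
   s14   s14  s18  s14 
 * s15   s16  s17  s18 
 * s16   s16  s19  s13 
   s17   s20  s17  s17 
   s18   s18  s21  s18 
   s19   s20  s17  s21 
   s20   s20  s19  s17 
   s21   s21  s21  s21 
(> = start, * = accepting)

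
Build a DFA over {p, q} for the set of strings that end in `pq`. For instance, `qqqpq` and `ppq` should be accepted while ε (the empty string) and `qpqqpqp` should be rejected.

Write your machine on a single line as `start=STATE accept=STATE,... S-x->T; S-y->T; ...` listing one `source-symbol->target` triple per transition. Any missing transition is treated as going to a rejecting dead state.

Let each state record the length of the longest suffix of the input read so far that is also a prefix of `pq`. S1 means the last symbol is `p`; S2 means the last 2 symbols are `pq`. Accept only at S2, where the string currently ends in `pq`.
        p   q  
>  S0   S1  S0 
   S1   S1  S2 
 * S2   S1  S0 
(> = start, * = accepting)

start=S0; accept=S2; S0-p->S1; S0-q->S0; S1-p->S1; S1-q->S2; S2-p->S1; S2-q->S0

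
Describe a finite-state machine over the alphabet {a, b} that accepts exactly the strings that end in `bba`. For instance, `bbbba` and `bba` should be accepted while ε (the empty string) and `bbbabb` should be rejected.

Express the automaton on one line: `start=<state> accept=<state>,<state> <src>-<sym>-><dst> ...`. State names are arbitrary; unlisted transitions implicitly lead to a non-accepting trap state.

start=S0 accept=S3 S0-a->S0 S0-b->S1 S1-a->S0 S1-b->S2 S2-a->S3 S2-b->S2 S3-a->S0 S3-b->S1

Let each state record the length of the longest suffix of the input read so far that is also a prefix of `bba`. S1 means the last symbol is `b`; S2 means the last 2 symbols are `bb`; S3 means the last 3 symbols are `bba`. Accept only at S3, where the string currently ends in `bba`.
With 4 states:
        a   b  
>  S0   S0  S1 
   S1   S0  S2 
   S2   S3  S2 
 * S3   S0  S1 
(> = start, * = accepting)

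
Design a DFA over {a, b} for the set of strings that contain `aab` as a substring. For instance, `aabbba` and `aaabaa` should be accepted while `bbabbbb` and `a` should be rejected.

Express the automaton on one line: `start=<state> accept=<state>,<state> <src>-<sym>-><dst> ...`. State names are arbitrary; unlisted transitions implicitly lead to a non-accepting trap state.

Track how much of `aab` has been matched so far: state q0 is no progress, q3 is the absorbing accept state reached once `aab` has occurred. Intermediate states record partial matches; on a mismatch, fall back to the longest reusable overlap.
4 states suffice.
        a   b  
>  q0   q1  q0 
   q1   q2  q0 
   q2   q2  q3 
 * q3   q3  q3 
(> = start, * = accepting)

start=q0 accept=q3 q0-a->q1 q0-b->q0 q1-a->q2 q1-b->q0 q2-a->q2 q2-b->q3 q3-a->q3 q3-b->q3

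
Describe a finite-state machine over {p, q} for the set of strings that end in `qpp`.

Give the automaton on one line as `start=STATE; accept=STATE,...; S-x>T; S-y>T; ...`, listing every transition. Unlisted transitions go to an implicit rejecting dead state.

start=A; accept=D; A-p>A; A-q>B; B-p>C; B-q>B; C-p>D; C-q>B; D-p>A; D-q>B

Let each state record the length of the longest suffix of the input read so far that is also a prefix of `qpp`. B means the last symbol is `q`; C means the last 2 symbols are `qp`; D means the last 3 symbols are `qpp`. Accept only at D, where the string currently ends in `qpp`.
A 4-state machine:
       p  q 
>  A   A  B 
   B   C  B 
   C   D  B 
 * D   A  B 
(> = start, * = accepting)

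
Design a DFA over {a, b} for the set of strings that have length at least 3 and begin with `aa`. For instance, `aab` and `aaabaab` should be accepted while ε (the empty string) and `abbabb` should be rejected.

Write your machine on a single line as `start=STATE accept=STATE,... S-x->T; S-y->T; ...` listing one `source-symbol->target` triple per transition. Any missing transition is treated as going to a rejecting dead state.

start=q0; accept=q4; q0-a->q1; q0-b->q2; q1-a->q3; q1-b->q2; q2-a->q2; q2-b->q2; q3-a->q4; q3-b->q4; q4-a->q4; q4-b->q4

Run two small machines in parallel and take their product. One (5 states) tracks the input length, saturating at 4; the other (4 states) tracks whether the input so far still matches the prefix `aa`. Each combined state is a pair, one component from each; accept when both components accept. Minimizing collapses redundant product states.
        a   b  
>  q0   q1  q2 
   q1   q3  q2 
   q2   q2  q2 
   q3   q4  q4 
 * q4   q4  q4 
(> = start, * = accepting)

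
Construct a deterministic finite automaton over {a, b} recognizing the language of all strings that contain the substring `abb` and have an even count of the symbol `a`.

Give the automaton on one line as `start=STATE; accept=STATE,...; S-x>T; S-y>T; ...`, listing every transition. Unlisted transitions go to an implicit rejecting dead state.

Run two small machines in parallel and take their product. One (4 states) tracks whether and how much of `abb` has been seen; the other (2 states) tracks the count of `a`s modulo 2. Each combined state is a pair, one component from each; accept when both components accept.
With 7 states:
        a   b  
>  q0   q1  q0 
   q1   q2  q3 
   q2   q1  q4 
   q3   q2  q5 
   q4   q1  q6 
   q5   q6  q5 
 * q6   q5  q6 
(> = start, * = accepting)

start=q0; accept=q6; q0-a>q1; q0-b>q0; q1-a>q2; q1-b>q3; q2-a>q1; q2-b>q4; q3-a>q2; q3-b>q5; q4-a>q1; q4-b>q6; q5-a>q6; q5-b>q5; q6-a>q5; q6-b>q6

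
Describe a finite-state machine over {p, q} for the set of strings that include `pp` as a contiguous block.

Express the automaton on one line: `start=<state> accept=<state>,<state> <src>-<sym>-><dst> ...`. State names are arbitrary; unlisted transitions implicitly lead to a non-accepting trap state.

States s0..s1 record the length of the longest prefix of `pp` that matches the current input suffix. Reaching s2 means `pp` has been seen, and we stay there forever. Accept from s2.
        p   q  
>  s0   s1  s0 
   s1   s2  s0 
 * s2   s2  s2 
(> = start, * = accepting)

start=s0 accept=s2 s0-p->s1 s0-q->s0 s1-p->s2 s1-q->s0 s2-p->s2 s2-q->s2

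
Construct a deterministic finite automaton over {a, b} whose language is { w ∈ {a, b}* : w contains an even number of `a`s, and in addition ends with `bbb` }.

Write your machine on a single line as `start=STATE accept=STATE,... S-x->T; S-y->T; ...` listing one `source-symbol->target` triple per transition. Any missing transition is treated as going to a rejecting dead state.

Run two small machines in parallel and take their product. The first has 2 states tracking the count of `a`s modulo 2; the second has 4 states tracking how much of the suffix `bbb` has currently been matched. A product state is a pair (one from each), accepting exactly when both do. Minimizing collapses redundant product states.
With 5 states:
        a   b  
>  S0   S1  S2 
   S1   S0  S1 
   S2   S1  S3 
   S3   S1  S4 
 * S4   S1  S4 
(> = start, * = accepting)

start=S0; accept=S4; S0-a->S1; S0-b->S2; S1-a->S0; S1-b->S1; S2-a->S1; S2-b->S3; S3-a->S1; S3-b->S4; S4-a->S1; S4-b->S4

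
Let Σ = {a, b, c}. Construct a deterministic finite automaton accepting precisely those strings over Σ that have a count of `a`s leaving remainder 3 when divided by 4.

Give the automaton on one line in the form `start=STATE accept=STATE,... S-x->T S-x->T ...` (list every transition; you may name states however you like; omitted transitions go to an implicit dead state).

start=q0 accept=q3 q0-a->q1 q0-b->q0 q0-c->q0 q1-a->q2 q1-b->q1 q1-c->q1 q2-a->q3 q2-b->q2 q2-c->q2 q3-a->q0 q3-b->q3 q3-c->q3

Keep the running count of `a`s modulo 4: each `a` advances along the cycle q0 → q1 → q2 → q3 → q0 while other symbols loop. Accept at q3.
4 states suffice.
        a   b   c  
>  q0   q1  q0  q0 
   q1   q2  q1  q1 
   q2   q3  q2  q2 
 * q3   q0  q3  q3 
(> = start, * = accepting)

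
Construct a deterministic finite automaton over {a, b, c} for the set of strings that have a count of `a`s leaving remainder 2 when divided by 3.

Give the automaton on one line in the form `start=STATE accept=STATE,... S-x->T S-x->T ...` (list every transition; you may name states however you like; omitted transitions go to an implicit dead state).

Keep the running count of `a`s modulo 3: each `a` advances along the cycle q0 → q1 → q2 → q0 while other symbols loop. Accept at q2.
With 3 states:
        a   b   c  
>  q0   q1  q0  q0 
   q1   q2  q1  q1 
 * q2   q0  q2  q2 
(> = start, * = accepting)

start=q0 accept=q2 q0-a->q1 q0-b->q0 q0-c->q0 q1-a->q2 q1-b->q1 q1-c->q1 q2-a->q0 q2-b->q2 q2-c->q2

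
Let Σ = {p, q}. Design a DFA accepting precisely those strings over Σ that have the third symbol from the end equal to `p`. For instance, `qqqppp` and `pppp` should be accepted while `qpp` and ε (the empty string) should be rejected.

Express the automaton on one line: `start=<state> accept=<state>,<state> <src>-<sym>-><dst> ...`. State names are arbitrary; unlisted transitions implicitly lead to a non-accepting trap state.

Because acceptance depends on a position counted from the end, the machine has to buffer the most recent 3 symbols. Make each state the string of the last up-to-3 symbols read; on input `x` shift the window left and append `x`. Accept when the buffered window has length 3 and begins with `p`.
A 15-state machine:
          p    q  
>  s0     s1   s2 
   s1     s3   s4 
   s2     s5   s6 
   s3     s7   s8 
   s4     s9  s10 
   s5    s11  s12 
   s6    s13  s14 
 * s7     s7   s8 
 * s8     s9  s10 
 * s9    s11  s12 
 * s10   s13  s14 
   s11    s7   s8 
   s12    s9  s10 
   s13   s11  s12 
   s14   s13  s14 
(> = start, * = accepting)

start=s0 accept=s7,s8,s9,s10 s0-p->s1 s0-q->s2 s1-p->s3 s1-q->s4 s2-p->s5 s2-q->s6 s3-p->s7 s3-q->s8 s4-p->s9 s4-q->s10 s5-p->s11 s5-q->s12 s6-p->s13 s6-q->s14 s7-p->s7 s7-q->s8 s8-p->s9 s8-q->s10 s9-p->s11 s9-q->s12 s10-p->s13 s10-q->s14 s11-p->s7 s11-q->s8 s12-p->s9 s12-q->s10 s13-p->s11 s13-q->s12 s14-p->s13 s14-q->s14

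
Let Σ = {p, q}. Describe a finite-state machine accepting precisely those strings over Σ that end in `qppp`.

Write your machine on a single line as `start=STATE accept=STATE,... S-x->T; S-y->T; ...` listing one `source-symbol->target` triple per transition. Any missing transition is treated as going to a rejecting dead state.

Let each state record the length of the longest suffix of the input read so far that is also a prefix of `qppp`. S1 means the last symbol is `q`; S2 means the last 2 symbols are `qp`; S3 means the last 3 symbols are `qpp`; S4 means the last 4 symbols are `qppp`. Accept only at S4, where the string currently ends in `qppp`.
With 5 states:
        p   q  
>  S0   S0  S1 
   S1   S2  S1 
   S2   S3  S1 
   S3   S4  S1 
 * S4   S0  S1 
(> = start, * = accepting)

start=S0; accept=S4; S0-p->S0; S0-q->S1; S1-p->S2; S1-q->S1; S2-p->S3; S2-q->S1; S3-p->S4; S3-q->S1; S4-p->S0; S4-q->S1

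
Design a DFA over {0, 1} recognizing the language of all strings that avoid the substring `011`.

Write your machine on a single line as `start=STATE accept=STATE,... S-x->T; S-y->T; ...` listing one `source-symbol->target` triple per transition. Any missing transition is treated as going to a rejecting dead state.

start=q0; accept=q0,q1,q2; q0-0->q1; q0-1->q0; q1-0->q1; q1-1->q2; q2-0->q1; q2-1->q3; q3-0->q3; q3-1->q3

This is the complement of 'contains `011`'. Use the same substring-matching states — q0 through q3 holding how much of `011` has just been matched — but flip the accepting set: everything except the trap q3 accepts.
A 4-state machine:
        0   1  
>* q0   q1  q0 
 * q1   q1  q2 
 * q2   q1  q3 
   q3   q3  q3 
(> = start, * = accepting)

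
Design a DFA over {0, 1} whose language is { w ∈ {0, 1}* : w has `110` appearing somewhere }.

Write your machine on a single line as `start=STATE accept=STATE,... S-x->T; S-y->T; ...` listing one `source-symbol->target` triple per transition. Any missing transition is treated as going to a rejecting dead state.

start=S0; accept=S3; S0-0->S0; S0-1->S1; S1-0->S0; S1-1->S2; S2-0->S3; S2-1->S2; S3-0->S3; S3-1->S3

States S0..S2 record the length of the longest prefix of `110` that matches the current input suffix. Reaching S3 means `110` has been seen, and we stay there forever. Accept from S3.
With 4 states:
        0   1  
>  S0   S0  S1 
   S1   S0  S2 
   S2   S3  S2 
 * S3   S3  S3 
(> = start, * = accepting)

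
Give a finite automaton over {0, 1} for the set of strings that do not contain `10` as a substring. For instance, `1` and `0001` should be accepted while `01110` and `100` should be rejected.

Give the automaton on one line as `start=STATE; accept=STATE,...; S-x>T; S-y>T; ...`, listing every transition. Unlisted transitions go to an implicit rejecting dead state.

start=q0; accept=q0,q1; q0-0>q0; q0-1>q1; q1-0>q2; q1-1>q1; q2-0>q2; q2-1>q2

This is the complement of 'contains `10`'. Use the same substring-matching states — q0 through q2 holding how much of `10` has just been matched — but flip the accepting set: everything except the trap q2 accepts.
A 3-state machine:
        0   1  
>* q0   q0  q1 
 * q1   q2  q1 
   q2   q2  q2 
(> = start, * = accepting)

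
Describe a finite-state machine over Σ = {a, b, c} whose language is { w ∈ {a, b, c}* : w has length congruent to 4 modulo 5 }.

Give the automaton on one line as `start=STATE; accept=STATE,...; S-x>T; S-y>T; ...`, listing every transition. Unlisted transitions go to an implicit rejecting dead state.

start=q0; accept=q4; q0-a>q1; q0-b>q1; q0-c>q1; q1-a>q2; q1-b>q2; q1-c>q2; q2-a>q3; q2-b>q3; q2-c>q3; q3-a>q4; q3-b>q4; q3-c>q4; q4-a>q0; q4-b>q0; q4-c>q0

Count input length modulo 5: every symbol advances one step around the cycle q0 → q1 → q2 → q3 → q4 → q0. Accept at q4.
With 5 states:
        a   b   c  
>  q0   q1  q1  q1 
   q1   q2  q2  q2 
   q2   q3  q3  q3 
   q3   q4  q4  q4 
 * q4   q0  q0  q0 
(> = start, * = accepting)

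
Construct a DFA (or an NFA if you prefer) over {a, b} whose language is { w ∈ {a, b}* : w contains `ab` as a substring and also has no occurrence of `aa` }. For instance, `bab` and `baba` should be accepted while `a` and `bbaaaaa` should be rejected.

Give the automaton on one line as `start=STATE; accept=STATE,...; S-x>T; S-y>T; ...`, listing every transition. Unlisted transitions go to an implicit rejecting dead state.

start=q0; accept=q3,q4; q0-a>q1; q0-b>q0; q1-a>q2; q1-b>q3; q2-a>q2; q2-b>q2; q3-a>q4; q3-b>q3; q4-a>q2; q4-b>q3

Build one automaton per condition and run them in lockstep. One (3 states) tracks whether and how much of `ab` has been seen; the other (3 states) tracks partial matches of the forbidden pattern `aa`. Each combined state is a pair, one component from each; accept when both components accept. After merging equivalent states the machine shrinks.
        a   b  
>  q0   q1  q0 
   q1   q2  q3 
   q2   q2  q2 
 * q3   q4  q3 
 * q4   q2  q3 
(> = start, * = accepting)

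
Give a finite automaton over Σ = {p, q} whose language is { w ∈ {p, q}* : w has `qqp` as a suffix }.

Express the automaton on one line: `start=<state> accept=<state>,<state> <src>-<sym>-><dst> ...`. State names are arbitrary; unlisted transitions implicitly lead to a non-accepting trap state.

Let each state record the length of the longest suffix of the input read so far that is also a prefix of `qqp`. s1 means the last symbol is `q`; s2 means the last 2 symbols are `qq`; s3 means the last 3 symbols are `qqp`. Accept only at s3, where the string currently ends in `qqp`.
        p   q  
>  s0   s0  s1 
   s1   s0  s2 
   s2   s3  s2 
 * s3   s0  s1 
(> = start, * = accepting)

start=s0 accept=s3 s0-p->s0 s0-q->s1 s1-p->s0 s1-q->s2 s2-p->s3 s2-q->s2 s3-p->s0 s3-q->s1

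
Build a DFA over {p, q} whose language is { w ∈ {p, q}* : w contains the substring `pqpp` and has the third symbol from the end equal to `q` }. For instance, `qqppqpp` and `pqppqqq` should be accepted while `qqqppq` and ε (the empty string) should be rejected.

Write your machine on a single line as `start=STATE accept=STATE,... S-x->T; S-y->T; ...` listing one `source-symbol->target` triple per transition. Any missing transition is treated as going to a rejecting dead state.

start=s0; accept=s15,s20,s21,s22; s0-p->s1; s0-q->s2; s1-p->s3; s1-q->s4; s2-p->s5; s2-q->s6; s3-p->s7; s3-q->s8; s4-p->s9; s4-q->s10; s5-p->s11; s5-q->s12; s6-p->s13; s6-q->s14; s7-p->s7; s7-q->s8; s8-p->s9; s8-q->s10; s9-p->s15; s9-q->s12; s10-p->s13; s10-q->s14; s11-p->s7; s11-q->s8; s12-p->s9; s12-q->s10; s13-p->s11; s13-q->s12; s14-p->s13; s14-q->s14; s15-p->s16; s15-q->s17; s16-p->s16; s16-q->s17; s17-p->s18; s17-q->s19; s18-p->s15; s18-q->s20; s19-p->s21; s19-q->s22; s20-p->s18; s20-q->s19; s21-p->s15; s21-q->s20; s22-p->s21; s22-q->s22

Build one automaton per condition and run them in lockstep. The first has 5 states tracking whether and how much of `pqpp` has been seen; the second has 15 states tracking the last 3 symbols read. A product state is a pair (one from each), accepting exactly when both do.
          p    q  
>  s0     s1   s2 
   s1     s3   s4 
   s2     s5   s6 
   s3     s7   s8 
   s4     s9  s10 
   s5    s11  s12 
   s6    s13  s14 
   s7     s7   s8 
   s8     s9  s10 
   s9    s15  s12 
   s10   s13  s14 
   s11    s7   s8 
   s12    s9  s10 
   s13   s11  s12 
   s14   s13  s14 
 * s15   s16  s17 
   s16   s16  s17 
   s17   s18  s19 
   s18   s15  s20 
   s19   s21  s22 
 * s20   s18  s19 
 * s21   s15  s20 
 * s22   s21  s22 
(> = start, * = accepting)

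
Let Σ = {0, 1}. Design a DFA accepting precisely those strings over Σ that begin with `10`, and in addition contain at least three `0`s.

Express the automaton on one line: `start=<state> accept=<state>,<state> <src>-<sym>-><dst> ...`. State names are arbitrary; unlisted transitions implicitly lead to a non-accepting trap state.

Build one automaton per condition and run them in lockstep. The first has 4 states tracking whether the input so far still matches the prefix `10`; the second has 5 states tracking the count of `0`s, saturating at 4. A product state is a pair (one from each), accepting exactly when both do. After merging equivalent states the machine shrinks.
6 states suffice.
        0   1  
>  q0   q1  q2 
   q1   q1  q1 
   q2   q3  q1 
   q3   q4  q3 
   q4   q5  q4 
 * q5   q5  q5 
(> = start, * = accepting)

start=q0 accept=q5 q0-0->q1 q0-1->q2 q1-0->q1 q1-1->q1 q2-0->q3 q2-1->q1 q3-0->q4 q3-1->q3 q4-0->q5 q4-1->q4 q5-0->q5 q5-1->q5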